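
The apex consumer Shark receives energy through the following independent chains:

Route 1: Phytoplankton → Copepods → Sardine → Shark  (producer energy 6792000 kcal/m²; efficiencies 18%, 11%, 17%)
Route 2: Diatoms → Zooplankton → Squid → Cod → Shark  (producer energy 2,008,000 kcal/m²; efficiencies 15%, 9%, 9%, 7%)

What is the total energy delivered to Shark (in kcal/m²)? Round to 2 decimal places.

Route 1: 6792000 × 0.18 × 0.11 × 0.17 = 22861.872 kcal/m²
Route 2: 2008000 × 0.15 × 0.09 × 0.09 × 0.07 = 170.7804 kcal/m²
Total at Shark: 22861.872 + 170.7804 = 23032.6524 kcal/m²

23032.65 kcal/m²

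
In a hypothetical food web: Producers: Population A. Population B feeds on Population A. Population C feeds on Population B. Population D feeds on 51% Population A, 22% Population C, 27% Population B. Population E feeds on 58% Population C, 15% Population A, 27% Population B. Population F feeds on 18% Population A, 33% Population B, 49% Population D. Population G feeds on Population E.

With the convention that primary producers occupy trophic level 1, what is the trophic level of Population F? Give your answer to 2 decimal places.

Population B: 1 + 1 = 2
Population C: 1 + 2 = 3
Population D: 1 + (0.51×1 + 0.22×3 + 0.27×2) = 2.71
Population E: 1 + (0.58×3 + 0.15×1 + 0.27×2) = 3.43
Population F: 1 + (0.18×1 + 0.33×2 + 0.49×2.71) = 3.1679
Population G: 1 + 3.43 = 4.43

3.17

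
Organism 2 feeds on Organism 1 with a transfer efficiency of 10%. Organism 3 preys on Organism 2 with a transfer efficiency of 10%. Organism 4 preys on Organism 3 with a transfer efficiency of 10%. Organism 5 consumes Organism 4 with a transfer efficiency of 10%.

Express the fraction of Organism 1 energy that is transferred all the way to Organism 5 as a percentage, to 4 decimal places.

Product of link efficiencies: 0.1 × 0.1 × 0.1 × 0.1 = 0.0001
As a percentage: 0.0001 × 100 = 0.0100%

0.0100%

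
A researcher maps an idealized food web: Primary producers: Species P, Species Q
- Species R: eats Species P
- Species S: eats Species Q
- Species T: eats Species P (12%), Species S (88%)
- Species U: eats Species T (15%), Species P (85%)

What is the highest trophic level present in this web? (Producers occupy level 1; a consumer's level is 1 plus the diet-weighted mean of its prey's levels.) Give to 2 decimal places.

2.88

Species R: 1 + 1 = 2
Species S: 1 + 1 = 2
Species T: 1 + (0.12×1 + 0.88×2) = 2.88
Species U: 1 + (0.15×2.88 + 0.85×1) = 2.282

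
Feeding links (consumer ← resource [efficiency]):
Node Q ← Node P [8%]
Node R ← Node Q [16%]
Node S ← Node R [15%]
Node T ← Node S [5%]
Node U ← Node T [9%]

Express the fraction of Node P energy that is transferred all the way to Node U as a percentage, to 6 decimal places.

0.000864%

Product of link efficiencies: 0.08 × 0.16 × 0.15 × 0.05 × 0.09 = 0.00000864
As a percentage: 0.00000864 × 100 = 0.000864%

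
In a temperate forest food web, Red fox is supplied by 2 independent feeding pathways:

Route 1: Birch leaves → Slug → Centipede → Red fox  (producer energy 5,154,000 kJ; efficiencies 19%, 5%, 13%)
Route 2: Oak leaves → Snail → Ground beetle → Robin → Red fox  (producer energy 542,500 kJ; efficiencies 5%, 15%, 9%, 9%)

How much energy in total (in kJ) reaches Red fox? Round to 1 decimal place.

6398.1 kJ

Route 1: 5154000 × 0.19 × 0.05 × 0.13 = 6365.19 kJ
Route 2: 542500 × 0.05 × 0.15 × 0.09 × 0.09 = 32.956875 kJ
Total at Red fox: 6365.19 + 32.956875 = 6398.146875 kJ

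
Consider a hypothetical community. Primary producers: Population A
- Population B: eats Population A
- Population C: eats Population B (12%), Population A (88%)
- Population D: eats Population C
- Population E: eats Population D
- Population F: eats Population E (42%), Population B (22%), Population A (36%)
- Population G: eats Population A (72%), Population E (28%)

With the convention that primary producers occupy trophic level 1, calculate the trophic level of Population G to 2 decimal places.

2.87

Population B: 1 + 1 = 2
Population C: 1 + (0.12×2 + 0.88×1) = 2.12
Population D: 1 + 2.12 = 3.12
Population E: 1 + 3.12 = 4.12
Population F: 1 + (0.42×4.12 + 0.22×2 + 0.36×1) = 3.5304
Population G: 1 + (0.72×1 + 0.28×4.12) = 2.8736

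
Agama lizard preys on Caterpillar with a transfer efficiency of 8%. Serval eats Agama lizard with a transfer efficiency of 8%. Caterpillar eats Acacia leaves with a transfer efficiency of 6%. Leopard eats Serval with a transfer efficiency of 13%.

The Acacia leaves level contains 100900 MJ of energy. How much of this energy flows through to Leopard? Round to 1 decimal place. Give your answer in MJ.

5.0 MJ

Caterpillar: 100900 × 0.06 = 6054 MJ
Agama lizard: 6054 × 0.08 = 484.32 MJ
Serval: 484.32 × 0.08 = 38.7456 MJ
Leopard: 38.7456 × 0.13 = 5.036928 MJ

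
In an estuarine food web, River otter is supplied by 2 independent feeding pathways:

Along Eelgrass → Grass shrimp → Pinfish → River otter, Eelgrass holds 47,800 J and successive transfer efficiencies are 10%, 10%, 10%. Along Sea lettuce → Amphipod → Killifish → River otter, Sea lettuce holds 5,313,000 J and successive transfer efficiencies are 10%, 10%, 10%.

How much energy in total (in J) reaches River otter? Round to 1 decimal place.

5360.8 J

Via Eelgrass: 47800 × 0.1 × 0.1 × 0.1 = 47.8 J
Via Sea lettuce: 5313000 × 0.1 × 0.1 × 0.1 = 5313 J
Total at River otter: 47.8 + 5313 = 5360.8 J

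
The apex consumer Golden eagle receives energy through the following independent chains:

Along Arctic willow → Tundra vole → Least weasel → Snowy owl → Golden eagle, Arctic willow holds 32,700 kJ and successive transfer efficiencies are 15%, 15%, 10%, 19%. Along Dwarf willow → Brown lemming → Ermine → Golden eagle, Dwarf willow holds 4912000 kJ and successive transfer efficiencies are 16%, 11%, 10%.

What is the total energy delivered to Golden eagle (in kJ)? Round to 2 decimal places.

8659.10 kJ

Via Arctic willow: 32700 × 0.15 × 0.15 × 0.1 × 0.19 = 13.97925 kJ
Via Dwarf willow: 4912000 × 0.16 × 0.11 × 0.1 = 8645.12 kJ
Total at Golden eagle: 13.97925 + 8645.12 = 8659.09925 kJ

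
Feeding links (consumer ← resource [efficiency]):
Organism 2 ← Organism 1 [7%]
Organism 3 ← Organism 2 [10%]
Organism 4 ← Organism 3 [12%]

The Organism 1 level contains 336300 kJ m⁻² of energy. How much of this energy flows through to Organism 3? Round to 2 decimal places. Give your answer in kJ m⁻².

2354.10 kJ m⁻²

Organism 2: 336300 × 0.07 = 23541 kJ m⁻²
Organism 3: 23541 × 0.1 = 2354.1 kJ m⁻²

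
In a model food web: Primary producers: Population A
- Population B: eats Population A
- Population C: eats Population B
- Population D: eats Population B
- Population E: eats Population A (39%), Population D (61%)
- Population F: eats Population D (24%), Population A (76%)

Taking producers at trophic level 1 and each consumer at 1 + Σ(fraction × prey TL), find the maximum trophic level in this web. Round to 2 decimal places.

3.22

Population B: 1 + 1 = 2
Population C: 1 + 2 = 3
Population D: 1 + 2 = 3
Population E: 1 + (0.39×1 + 0.61×3) = 3.22
Population F: 1 + (0.24×3 + 0.76×1) = 2.48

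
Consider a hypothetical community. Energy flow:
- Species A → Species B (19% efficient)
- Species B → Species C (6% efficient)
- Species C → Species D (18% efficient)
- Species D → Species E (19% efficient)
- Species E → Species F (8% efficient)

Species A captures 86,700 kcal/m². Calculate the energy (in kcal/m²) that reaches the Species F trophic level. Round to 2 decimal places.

Species B: 86700 × 0.19 = 16473 kcal/m²
Species C: 16473 × 0.06 = 988.38 kcal/m²
Species D: 988.38 × 0.18 = 177.9084 kcal/m²
Species E: 177.9084 × 0.19 = 33.802596 kcal/m²
Species F: 33.802596 × 0.08 = 2.70420768 kcal/m²

2.70 kcal/m²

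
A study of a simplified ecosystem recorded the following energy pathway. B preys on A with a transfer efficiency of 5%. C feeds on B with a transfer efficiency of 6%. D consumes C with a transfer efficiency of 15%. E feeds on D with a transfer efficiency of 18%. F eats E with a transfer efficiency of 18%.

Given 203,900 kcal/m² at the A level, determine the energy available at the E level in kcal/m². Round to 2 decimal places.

16.52 kcal/m²

B: 203900 × 0.05 = 10195 kcal/m²
C: 10195 × 0.06 = 611.7 kcal/m²
D: 611.7 × 0.15 = 91.755 kcal/m²
E: 91.755 × 0.18 = 16.5159 kcal/m²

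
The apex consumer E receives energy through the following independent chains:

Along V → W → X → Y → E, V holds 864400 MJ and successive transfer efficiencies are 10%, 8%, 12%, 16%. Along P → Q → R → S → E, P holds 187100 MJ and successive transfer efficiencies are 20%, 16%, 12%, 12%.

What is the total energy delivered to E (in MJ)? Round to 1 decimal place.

Via V: 864400 × 0.1 × 0.08 × 0.12 × 0.16 = 132.77184 MJ
Via P: 187100 × 0.2 × 0.16 × 0.12 × 0.12 = 86.21568 MJ
Total at E: 132.77184 + 86.21568 = 218.98752 MJ

219.0 MJ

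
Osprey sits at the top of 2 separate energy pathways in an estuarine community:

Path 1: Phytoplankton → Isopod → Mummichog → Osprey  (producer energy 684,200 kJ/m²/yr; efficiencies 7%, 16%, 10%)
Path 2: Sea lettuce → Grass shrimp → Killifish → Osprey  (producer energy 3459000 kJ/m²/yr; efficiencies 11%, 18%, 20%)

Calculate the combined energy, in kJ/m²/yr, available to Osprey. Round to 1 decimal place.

14463.9 kJ/m²/yr

Path 1: 684200 × 0.07 × 0.16 × 0.1 = 766.304 kJ/m²/yr
Path 2: 3459000 × 0.11 × 0.18 × 0.2 = 13697.64 kJ/m²/yr
Total at Osprey: 766.304 + 13697.64 = 14463.944 kJ/m²/yr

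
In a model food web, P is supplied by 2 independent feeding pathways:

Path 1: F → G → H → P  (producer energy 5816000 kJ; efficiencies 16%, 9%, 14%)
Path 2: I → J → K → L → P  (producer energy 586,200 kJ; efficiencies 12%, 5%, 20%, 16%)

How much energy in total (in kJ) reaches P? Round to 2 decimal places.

11837.61 kJ

Path 1: 5816000 × 0.16 × 0.09 × 0.14 = 11725.056 kJ
Path 2: 586200 × 0.12 × 0.05 × 0.2 × 0.16 = 112.5504 kJ
Total at P: 11725.056 + 112.5504 = 11837.6064 kJ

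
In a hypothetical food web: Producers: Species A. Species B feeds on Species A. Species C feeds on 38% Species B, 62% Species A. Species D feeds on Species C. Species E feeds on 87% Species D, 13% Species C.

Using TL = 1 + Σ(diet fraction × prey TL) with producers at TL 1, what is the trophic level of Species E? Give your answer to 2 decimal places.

Species B: 1 + 1 = 2
Species C: 1 + (0.38×2 + 0.62×1) = 2.38
Species D: 1 + 2.38 = 3.38
Species E: 1 + (0.87×3.38 + 0.13×2.38) = 4.25

4.25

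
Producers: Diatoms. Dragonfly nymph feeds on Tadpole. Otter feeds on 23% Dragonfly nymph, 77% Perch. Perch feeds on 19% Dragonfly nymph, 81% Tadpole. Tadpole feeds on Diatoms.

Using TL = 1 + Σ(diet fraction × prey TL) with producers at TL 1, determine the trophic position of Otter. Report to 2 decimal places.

4.15

Tadpole: 1 + 1 = 2
Dragonfly nymph: 1 + 2 = 3
Perch: 1 + (0.19×3 + 0.81×2) = 3.19
Otter: 1 + (0.23×3 + 0.77×3.19) = 4.1463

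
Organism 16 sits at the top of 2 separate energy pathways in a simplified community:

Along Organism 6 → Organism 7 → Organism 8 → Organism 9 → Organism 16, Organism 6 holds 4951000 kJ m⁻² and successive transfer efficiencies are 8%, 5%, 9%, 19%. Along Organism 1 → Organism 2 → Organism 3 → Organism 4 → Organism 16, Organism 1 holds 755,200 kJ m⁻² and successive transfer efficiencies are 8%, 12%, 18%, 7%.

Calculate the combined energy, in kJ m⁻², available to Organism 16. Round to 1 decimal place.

Via Organism 6: 4951000 × 0.08 × 0.05 × 0.09 × 0.19 = 338.6484 kJ m⁻²
Via Organism 1: 755200 × 0.08 × 0.12 × 0.18 × 0.07 = 91.348992 kJ m⁻²
Total at Organism 16: 338.6484 + 91.348992 = 429.997392 kJ m⁻²

430.0 kJ m⁻²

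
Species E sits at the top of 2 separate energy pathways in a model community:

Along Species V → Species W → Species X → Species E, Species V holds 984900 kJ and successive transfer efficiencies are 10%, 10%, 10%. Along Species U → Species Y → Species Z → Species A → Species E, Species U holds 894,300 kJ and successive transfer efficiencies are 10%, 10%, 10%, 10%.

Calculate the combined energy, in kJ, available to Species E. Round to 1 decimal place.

Via Species V: 984900 × 0.1 × 0.1 × 0.1 = 984.9 kJ
Via Species U: 894300 × 0.1 × 0.1 × 0.1 × 0.1 = 89.43 kJ
Total at Species E: 984.9 + 89.43 = 1074.33 kJ

1074.3 kJ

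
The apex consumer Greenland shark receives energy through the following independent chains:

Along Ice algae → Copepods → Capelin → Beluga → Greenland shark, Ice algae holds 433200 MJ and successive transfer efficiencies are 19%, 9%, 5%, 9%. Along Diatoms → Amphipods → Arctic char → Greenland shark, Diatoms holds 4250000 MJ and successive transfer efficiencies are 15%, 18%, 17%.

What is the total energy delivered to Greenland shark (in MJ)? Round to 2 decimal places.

19540.83 MJ

Via Ice algae: 433200 × 0.19 × 0.09 × 0.05 × 0.09 = 33.33474 MJ
Via Diatoms: 4250000 × 0.15 × 0.18 × 0.17 = 19507.5 MJ
Total at Greenland shark: 33.33474 + 19507.5 = 19540.83474 MJ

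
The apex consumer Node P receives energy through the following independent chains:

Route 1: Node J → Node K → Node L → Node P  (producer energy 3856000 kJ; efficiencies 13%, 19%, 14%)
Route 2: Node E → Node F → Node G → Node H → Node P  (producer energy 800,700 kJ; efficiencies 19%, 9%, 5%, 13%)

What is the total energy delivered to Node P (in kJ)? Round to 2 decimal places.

Route 1: 3856000 × 0.13 × 0.19 × 0.14 = 13334.048 kJ
Route 2: 800700 × 0.19 × 0.09 × 0.05 × 0.13 = 88.997805 kJ
Total at Node P: 13334.048 + 88.997805 = 13423.045805 kJ

13423.05 kJ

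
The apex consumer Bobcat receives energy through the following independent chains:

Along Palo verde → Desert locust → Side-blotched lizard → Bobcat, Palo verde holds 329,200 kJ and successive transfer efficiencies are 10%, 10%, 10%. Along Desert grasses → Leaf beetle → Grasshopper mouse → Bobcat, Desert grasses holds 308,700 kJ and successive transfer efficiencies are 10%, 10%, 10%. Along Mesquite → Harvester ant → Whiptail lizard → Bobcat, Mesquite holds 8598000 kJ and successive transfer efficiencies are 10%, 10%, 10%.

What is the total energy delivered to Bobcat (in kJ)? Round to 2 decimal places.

9235.90 kJ

Via Palo verde: 329200 × 0.1 × 0.1 × 0.1 = 329.2 kJ
Via Desert grasses: 308700 × 0.1 × 0.1 × 0.1 = 308.7 kJ
Via Mesquite: 8598000 × 0.1 × 0.1 × 0.1 = 8598 kJ
Total at Bobcat: 329.2 + 308.7 + 8598 = 9235.9 kJ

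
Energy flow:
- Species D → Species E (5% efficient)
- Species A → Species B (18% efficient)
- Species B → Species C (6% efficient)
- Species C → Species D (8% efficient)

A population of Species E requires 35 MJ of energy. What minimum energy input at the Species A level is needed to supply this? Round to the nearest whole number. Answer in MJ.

Cumulative transfer efficiency: 0.18 × 0.06 × 0.08 × 0.05 = 0.0000432
Species A energy = 35 / 0.0000432 = 810185 MJ

810185 MJ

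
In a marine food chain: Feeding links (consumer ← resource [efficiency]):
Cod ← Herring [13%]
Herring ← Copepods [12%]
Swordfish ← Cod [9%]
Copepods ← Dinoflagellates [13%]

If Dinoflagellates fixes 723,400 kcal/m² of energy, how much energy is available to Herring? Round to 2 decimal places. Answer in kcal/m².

Copepods: 723400 × 0.13 = 94042 kcal/m²
Herring: 94042 × 0.12 = 11285.04 kcal/m²

11285.04 kcal/m²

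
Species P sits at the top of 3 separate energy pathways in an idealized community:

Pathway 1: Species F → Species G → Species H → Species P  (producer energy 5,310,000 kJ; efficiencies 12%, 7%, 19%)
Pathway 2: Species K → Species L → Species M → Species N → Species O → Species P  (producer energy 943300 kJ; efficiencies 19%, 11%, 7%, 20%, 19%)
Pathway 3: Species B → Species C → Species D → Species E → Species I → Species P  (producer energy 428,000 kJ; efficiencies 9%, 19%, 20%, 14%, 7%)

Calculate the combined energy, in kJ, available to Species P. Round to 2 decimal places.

8541.55 kJ

Pathway 1: 5310000 × 0.12 × 0.07 × 0.19 = 8474.76 kJ
Pathway 2: 943300 × 0.19 × 0.11 × 0.07 × 0.2 × 0.19 = 52.4418202 kJ
Pathway 3: 428000 × 0.09 × 0.19 × 0.2 × 0.14 × 0.07 = 14.344848 kJ
Total at Species P: 8474.76 + 52.4418202 + 14.344848 = 8541.5466682 kJ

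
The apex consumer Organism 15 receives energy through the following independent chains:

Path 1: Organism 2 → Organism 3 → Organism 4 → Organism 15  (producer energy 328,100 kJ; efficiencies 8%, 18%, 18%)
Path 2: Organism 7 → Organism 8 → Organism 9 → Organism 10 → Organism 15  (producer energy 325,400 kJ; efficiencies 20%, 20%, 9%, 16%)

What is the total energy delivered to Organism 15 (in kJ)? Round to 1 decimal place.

Path 1: 328100 × 0.08 × 0.18 × 0.18 = 850.4352 kJ
Path 2: 325400 × 0.2 × 0.2 × 0.09 × 0.16 = 187.4304 kJ
Total at Organism 15: 850.4352 + 187.4304 = 1037.8656 kJ

1037.9 kJ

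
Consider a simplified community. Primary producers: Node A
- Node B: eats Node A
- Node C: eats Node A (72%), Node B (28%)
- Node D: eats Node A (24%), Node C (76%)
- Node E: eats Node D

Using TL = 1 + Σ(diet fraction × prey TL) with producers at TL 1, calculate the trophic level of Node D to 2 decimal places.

2.97

Node B: 1 + 1 = 2
Node C: 1 + (0.72×1 + 0.28×2) = 2.28
Node D: 1 + (0.24×1 + 0.76×2.28) = 2.9728
Node E: 1 + 2.9728 = 3.9728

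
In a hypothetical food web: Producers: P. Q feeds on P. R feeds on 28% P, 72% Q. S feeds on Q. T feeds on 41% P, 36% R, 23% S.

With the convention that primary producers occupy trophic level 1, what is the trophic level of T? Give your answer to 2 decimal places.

Q: 1 + 1 = 2
R: 1 + (0.28×1 + 0.72×2) = 2.72
S: 1 + 2 = 3
T: 1 + (0.41×1 + 0.36×2.72 + 0.23×3) = 3.0792

3.08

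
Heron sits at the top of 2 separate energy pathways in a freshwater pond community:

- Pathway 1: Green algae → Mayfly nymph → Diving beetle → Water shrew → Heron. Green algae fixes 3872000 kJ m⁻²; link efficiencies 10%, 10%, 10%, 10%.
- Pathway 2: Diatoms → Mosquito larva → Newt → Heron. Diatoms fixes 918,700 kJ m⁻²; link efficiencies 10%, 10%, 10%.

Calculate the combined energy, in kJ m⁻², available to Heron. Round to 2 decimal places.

1305.90 kJ m⁻²

Pathway 1: 3872000 × 0.1 × 0.1 × 0.1 × 0.1 = 387.2 kJ m⁻²
Pathway 2: 918700 × 0.1 × 0.1 × 0.1 = 918.7 kJ m⁻²
Total at Heron: 387.2 + 918.7 = 1305.9 kJ m⁻²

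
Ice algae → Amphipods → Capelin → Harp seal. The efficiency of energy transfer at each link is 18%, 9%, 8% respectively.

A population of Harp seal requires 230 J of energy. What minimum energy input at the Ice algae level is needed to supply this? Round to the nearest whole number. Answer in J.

Cumulative transfer efficiency: 0.18 × 0.09 × 0.08 = 0.001296
Ice algae energy = 230 / 0.001296 = 177469 J

177469 J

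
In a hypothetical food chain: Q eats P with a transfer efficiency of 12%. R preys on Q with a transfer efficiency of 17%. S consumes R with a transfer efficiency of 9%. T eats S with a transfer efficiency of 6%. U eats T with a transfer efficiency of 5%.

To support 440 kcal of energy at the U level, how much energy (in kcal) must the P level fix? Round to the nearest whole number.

79883805 kcal

Cumulative transfer efficiency: 0.12 × 0.17 × 0.09 × 0.06 × 0.05 = 0.000005508
P energy = 440 / 0.000005508 = 79883805 kcal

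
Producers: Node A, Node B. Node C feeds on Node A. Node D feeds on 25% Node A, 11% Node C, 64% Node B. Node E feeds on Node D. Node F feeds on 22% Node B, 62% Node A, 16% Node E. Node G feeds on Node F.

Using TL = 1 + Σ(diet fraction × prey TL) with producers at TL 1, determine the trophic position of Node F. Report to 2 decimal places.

Node C: 1 + 1 = 2
Node D: 1 + (0.25×1 + 0.11×2 + 0.64×1) = 2.11
Node E: 1 + 2.11 = 3.11
Node F: 1 + (0.22×1 + 0.62×1 + 0.16×3.11) = 2.3376
Node G: 1 + 2.3376 = 3.3376

2.34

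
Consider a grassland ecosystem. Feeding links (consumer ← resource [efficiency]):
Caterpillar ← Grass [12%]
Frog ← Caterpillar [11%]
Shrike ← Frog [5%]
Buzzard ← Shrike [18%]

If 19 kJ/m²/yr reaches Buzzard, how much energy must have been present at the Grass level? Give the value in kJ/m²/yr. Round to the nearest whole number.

Cumulative transfer efficiency: 0.12 × 0.11 × 0.05 × 0.18 = 0.0001188
Grass energy = 19 / 0.0001188 = 159933 kJ/m²/yr

159933 kJ/m²/yr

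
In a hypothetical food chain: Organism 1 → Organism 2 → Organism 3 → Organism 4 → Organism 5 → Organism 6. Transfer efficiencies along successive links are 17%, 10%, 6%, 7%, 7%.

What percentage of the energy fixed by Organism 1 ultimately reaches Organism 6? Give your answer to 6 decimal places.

0.000500%

Product of link efficiencies: 0.17 × 0.1 × 0.06 × 0.07 × 0.07 = 0.000004998
As a percentage: 0.000004998 × 100 = 0.000500%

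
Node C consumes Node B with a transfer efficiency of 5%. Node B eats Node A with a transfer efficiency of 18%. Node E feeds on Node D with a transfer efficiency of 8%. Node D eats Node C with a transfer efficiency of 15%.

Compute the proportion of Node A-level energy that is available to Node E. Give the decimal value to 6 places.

Product of link efficiencies: 0.18 × 0.05 × 0.15 × 0.08 = 0.000108

0.000108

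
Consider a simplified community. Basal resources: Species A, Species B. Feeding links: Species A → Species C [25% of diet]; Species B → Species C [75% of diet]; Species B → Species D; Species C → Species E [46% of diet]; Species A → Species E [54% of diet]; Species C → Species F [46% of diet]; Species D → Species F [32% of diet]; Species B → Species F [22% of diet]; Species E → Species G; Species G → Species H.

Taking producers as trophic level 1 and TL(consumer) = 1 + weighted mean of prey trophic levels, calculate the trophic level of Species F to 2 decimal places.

Species C: 1 + (0.25×1 + 0.75×1) = 2
Species D: 1 + 1 = 2
Species E: 1 + (0.46×2 + 0.54×1) = 2.46
Species F: 1 + (0.46×2 + 0.32×2 + 0.22×1) = 2.78
Species G: 1 + 2.46 = 3.46
Species H: 1 + 3.46 = 4.46

2.78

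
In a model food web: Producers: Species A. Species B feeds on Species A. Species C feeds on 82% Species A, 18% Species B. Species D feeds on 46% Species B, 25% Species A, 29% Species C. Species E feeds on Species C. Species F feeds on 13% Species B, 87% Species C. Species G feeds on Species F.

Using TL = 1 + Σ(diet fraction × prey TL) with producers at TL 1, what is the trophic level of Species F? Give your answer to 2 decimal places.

Species B: 1 + 1 = 2
Species C: 1 + (0.82×1 + 0.18×2) = 2.18
Species D: 1 + (0.46×2 + 0.25×1 + 0.29×2.18) = 2.8022
Species E: 1 + 2.18 = 3.18
Species F: 1 + (0.13×2 + 0.87×2.18) = 3.1566
Species G: 1 + 3.1566 = 4.1566

3.16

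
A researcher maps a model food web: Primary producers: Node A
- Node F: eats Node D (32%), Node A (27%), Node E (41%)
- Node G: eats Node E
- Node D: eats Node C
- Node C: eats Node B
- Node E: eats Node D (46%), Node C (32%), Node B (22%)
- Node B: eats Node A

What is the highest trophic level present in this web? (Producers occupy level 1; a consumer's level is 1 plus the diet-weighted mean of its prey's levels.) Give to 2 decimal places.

5.24

Node B: 1 + 1 = 2
Node C: 1 + 2 = 3
Node D: 1 + 3 = 4
Node E: 1 + (0.46×4 + 0.32×3 + 0.22×2) = 4.24
Node F: 1 + (0.32×4 + 0.27×1 + 0.41×4.24) = 4.2884
Node G: 1 + 4.24 = 5.24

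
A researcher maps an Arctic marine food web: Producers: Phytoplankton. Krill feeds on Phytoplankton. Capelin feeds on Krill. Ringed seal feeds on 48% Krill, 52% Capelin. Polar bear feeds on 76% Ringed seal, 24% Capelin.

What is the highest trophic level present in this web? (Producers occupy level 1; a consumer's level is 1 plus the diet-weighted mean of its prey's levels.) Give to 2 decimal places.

4.40

Krill: 1 + 1 = 2
Capelin: 1 + 2 = 3
Ringed seal: 1 + (0.48×2 + 0.52×3) = 3.52
Polar bear: 1 + (0.76×3.52 + 0.24×3) = 4.3952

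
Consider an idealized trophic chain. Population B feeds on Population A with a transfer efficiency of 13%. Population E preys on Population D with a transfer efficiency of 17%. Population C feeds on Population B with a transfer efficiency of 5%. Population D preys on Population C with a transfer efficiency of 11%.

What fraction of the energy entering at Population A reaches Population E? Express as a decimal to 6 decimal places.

Product of link efficiencies: 0.13 × 0.05 × 0.11 × 0.17 = 0.00012155

0.000122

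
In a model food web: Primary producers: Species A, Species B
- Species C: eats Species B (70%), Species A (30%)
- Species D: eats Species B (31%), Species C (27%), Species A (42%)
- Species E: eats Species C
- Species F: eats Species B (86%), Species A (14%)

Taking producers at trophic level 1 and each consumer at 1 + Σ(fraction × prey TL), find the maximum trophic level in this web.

Species C: 1 + (0.7×1 + 0.3×1) = 2
Species D: 1 + (0.31×1 + 0.27×2 + 0.42×1) = 2.27
Species E: 1 + 2 = 3
Species F: 1 + (0.86×1 + 0.14×1) = 2

3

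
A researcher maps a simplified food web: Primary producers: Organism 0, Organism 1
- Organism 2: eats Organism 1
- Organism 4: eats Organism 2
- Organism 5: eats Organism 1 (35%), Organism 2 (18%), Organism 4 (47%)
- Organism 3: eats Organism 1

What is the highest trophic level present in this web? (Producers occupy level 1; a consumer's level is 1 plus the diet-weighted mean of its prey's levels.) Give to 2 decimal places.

Organism 2: 1 + 1 = 2
Organism 3: 1 + 1 = 2
Organism 4: 1 + 2 = 3
Organism 5: 1 + (0.35×1 + 0.18×2 + 0.47×3) = 3.12

3.12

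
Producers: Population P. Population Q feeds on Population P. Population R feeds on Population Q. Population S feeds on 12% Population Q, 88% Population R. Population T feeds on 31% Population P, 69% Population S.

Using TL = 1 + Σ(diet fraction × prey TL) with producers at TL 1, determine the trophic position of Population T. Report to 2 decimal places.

Population Q: 1 + 1 = 2
Population R: 1 + 2 = 3
Population S: 1 + (0.12×2 + 0.88×3) = 3.88
Population T: 1 + (0.31×1 + 0.69×3.88) = 3.9872

3.99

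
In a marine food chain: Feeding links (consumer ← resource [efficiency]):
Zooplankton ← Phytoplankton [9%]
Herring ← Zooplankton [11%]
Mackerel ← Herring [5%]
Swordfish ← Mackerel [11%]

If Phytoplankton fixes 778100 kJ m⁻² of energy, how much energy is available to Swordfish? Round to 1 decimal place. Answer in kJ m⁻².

Zooplankton: 778100 × 0.09 = 70029 kJ m⁻²
Herring: 70029 × 0.11 = 7703.19 kJ m⁻²
Mackerel: 7703.19 × 0.05 = 385.1595 kJ m⁻²
Swordfish: 385.1595 × 0.11 = 42.367545 kJ m⁻²

42.4 kJ m⁻²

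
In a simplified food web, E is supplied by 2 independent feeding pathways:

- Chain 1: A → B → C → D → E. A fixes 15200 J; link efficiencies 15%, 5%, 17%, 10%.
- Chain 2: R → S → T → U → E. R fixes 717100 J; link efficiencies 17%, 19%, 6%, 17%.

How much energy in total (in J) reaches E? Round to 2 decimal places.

238.19 J

Chain 1: 15200 × 0.15 × 0.05 × 0.17 × 0.1 = 1.938 J
Chain 2: 717100 × 0.17 × 0.19 × 0.06 × 0.17 = 236.255766 J
Total at E: 1.938 + 236.255766 = 238.193766 J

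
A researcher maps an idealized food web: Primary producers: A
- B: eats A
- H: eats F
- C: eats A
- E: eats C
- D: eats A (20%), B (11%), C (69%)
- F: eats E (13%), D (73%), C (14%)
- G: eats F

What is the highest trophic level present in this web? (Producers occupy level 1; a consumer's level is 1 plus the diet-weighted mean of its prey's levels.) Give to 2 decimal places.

B: 1 + 1 = 2
C: 1 + 1 = 2
D: 1 + (0.2×1 + 0.11×2 + 0.69×2) = 2.8
E: 1 + 2 = 3
F: 1 + (0.13×3 + 0.73×2.8 + 0.14×2) = 3.714
G: 1 + 3.714 = 4.714
H: 1 + 3.714 = 4.714

4.71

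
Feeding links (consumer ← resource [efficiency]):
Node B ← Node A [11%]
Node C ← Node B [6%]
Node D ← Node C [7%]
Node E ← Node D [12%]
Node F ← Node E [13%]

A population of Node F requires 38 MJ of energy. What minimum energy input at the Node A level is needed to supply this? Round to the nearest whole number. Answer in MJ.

5272505 MJ

Cumulative transfer efficiency: 0.11 × 0.06 × 0.07 × 0.12 × 0.13 = 0.0000072072
Node A energy = 38 / 0.0000072072 = 5272505 MJ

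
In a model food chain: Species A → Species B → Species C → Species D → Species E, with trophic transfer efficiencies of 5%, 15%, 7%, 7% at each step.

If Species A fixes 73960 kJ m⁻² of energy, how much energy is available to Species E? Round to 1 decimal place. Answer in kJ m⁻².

2.7 kJ m⁻²

Species B: 73960 × 0.05 = 3698 kJ m⁻²
Species C: 3698 × 0.15 = 554.7 kJ m⁻²
Species D: 554.7 × 0.07 = 38.829 kJ m⁻²
Species E: 38.829 × 0.07 = 2.71803 kJ m⁻²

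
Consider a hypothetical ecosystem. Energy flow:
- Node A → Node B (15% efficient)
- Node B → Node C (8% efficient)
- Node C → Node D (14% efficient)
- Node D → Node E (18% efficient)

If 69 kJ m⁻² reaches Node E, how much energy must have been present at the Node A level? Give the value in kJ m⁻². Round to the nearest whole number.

Cumulative transfer efficiency: 0.15 × 0.08 × 0.14 × 0.18 = 0.0003024
Node A energy = 69 / 0.0003024 = 228175 kJ m⁻²

228175 kJ m⁻²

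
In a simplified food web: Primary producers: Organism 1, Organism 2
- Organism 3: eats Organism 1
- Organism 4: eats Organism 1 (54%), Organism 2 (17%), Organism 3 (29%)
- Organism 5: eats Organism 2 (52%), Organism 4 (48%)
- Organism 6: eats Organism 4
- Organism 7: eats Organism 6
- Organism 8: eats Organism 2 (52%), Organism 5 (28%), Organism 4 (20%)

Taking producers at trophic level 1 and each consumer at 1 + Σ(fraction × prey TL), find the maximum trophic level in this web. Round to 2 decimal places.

4.29

Organism 3: 1 + 1 = 2
Organism 4: 1 + (0.54×1 + 0.17×1 + 0.29×2) = 2.29
Organism 5: 1 + (0.52×1 + 0.48×2.29) = 2.6192
Organism 6: 1 + 2.29 = 3.29
Organism 7: 1 + 3.29 = 4.29
Organism 8: 1 + (0.52×1 + 0.28×2.6192 + 0.2×2.29) = 2.711376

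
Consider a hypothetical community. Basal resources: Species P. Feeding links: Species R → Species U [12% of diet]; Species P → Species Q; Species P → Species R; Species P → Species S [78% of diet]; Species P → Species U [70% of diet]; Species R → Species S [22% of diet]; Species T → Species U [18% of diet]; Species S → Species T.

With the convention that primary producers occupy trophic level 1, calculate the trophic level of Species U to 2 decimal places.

2.52

Species Q: 1 + 1 = 2
Species R: 1 + 1 = 2
Species S: 1 + (0.78×1 + 0.22×2) = 2.22
Species T: 1 + 2.22 = 3.22
Species U: 1 + (0.18×3.22 + 0.12×2 + 0.7×1) = 2.5196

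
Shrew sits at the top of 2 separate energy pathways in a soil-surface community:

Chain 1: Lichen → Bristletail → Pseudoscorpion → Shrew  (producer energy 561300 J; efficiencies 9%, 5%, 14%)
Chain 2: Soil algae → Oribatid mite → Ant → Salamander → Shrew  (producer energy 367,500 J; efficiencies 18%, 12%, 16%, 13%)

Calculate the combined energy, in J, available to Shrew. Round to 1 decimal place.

518.7 J

Chain 1: 561300 × 0.09 × 0.05 × 0.14 = 353.619 J
Chain 2: 367500 × 0.18 × 0.12 × 0.16 × 0.13 = 165.1104 J
Total at Shrew: 353.619 + 165.1104 = 518.7294 J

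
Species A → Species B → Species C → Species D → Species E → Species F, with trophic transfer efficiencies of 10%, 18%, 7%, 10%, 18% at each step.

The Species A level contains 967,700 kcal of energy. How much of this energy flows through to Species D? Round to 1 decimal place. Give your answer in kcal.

Species B: 967700 × 0.1 = 96770 kcal
Species C: 96770 × 0.18 = 17418.6 kcal
Species D: 17418.6 × 0.07 = 1219.302 kcal

1219.3 kcal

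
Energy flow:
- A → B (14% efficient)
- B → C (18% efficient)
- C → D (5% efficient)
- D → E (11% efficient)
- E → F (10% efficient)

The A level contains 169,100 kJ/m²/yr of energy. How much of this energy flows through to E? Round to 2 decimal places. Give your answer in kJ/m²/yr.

23.44 kJ/m²/yr

B: 169100 × 0.14 = 23674 kJ/m²/yr
C: 23674 × 0.18 = 4261.32 kJ/m²/yr
D: 4261.32 × 0.05 = 213.066 kJ/m²/yr
E: 213.066 × 0.11 = 23.43726 kJ/m²/yr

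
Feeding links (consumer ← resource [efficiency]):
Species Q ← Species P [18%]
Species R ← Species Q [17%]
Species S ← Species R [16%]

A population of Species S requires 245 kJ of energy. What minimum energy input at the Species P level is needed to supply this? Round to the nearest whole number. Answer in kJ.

Cumulative transfer efficiency: 0.18 × 0.17 × 0.16 = 0.004896
Species P energy = 245 / 0.004896 = 50041 kJ

50041 kJ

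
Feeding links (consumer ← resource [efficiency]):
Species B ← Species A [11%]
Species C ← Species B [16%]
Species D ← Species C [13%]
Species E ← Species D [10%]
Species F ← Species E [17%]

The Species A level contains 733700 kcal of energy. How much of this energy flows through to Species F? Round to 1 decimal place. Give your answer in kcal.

28.5 kcal

Species B: 733700 × 0.11 = 80707 kcal
Species C: 80707 × 0.16 = 12913.12 kcal
Species D: 12913.12 × 0.13 = 1678.7056 kcal
Species E: 1678.7056 × 0.1 = 167.87056 kcal
Species F: 167.87056 × 0.17 = 28.5379952 kcal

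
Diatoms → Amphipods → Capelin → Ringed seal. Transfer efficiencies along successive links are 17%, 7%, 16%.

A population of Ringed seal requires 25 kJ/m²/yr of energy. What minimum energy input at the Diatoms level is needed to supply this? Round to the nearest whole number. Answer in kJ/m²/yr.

Cumulative transfer efficiency: 0.17 × 0.07 × 0.16 = 0.001904
Diatoms energy = 25 / 0.001904 = 13130 kJ/m²/yr

13130 kJ/m²/yr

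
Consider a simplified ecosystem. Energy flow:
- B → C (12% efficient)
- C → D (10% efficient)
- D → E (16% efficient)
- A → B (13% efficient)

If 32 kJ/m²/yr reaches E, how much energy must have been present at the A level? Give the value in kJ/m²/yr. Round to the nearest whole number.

128205 kJ/m²/yr

Cumulative transfer efficiency: 0.13 × 0.12 × 0.1 × 0.16 = 0.0002496
A energy = 32 / 0.0002496 = 128205 kJ/m²/yr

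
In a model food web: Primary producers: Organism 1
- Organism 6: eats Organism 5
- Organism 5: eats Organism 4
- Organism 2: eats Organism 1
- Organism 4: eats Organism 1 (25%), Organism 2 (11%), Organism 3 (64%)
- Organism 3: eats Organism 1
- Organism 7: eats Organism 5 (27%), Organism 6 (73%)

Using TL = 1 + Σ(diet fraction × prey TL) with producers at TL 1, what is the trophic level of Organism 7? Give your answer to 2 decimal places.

5.48

Organism 2: 1 + 1 = 2
Organism 3: 1 + 1 = 2
Organism 4: 1 + (0.25×1 + 0.11×2 + 0.64×2) = 2.75
Organism 5: 1 + 2.75 = 3.75
Organism 6: 1 + 3.75 = 4.75
Organism 7: 1 + (0.27×3.75 + 0.73×4.75) = 5.48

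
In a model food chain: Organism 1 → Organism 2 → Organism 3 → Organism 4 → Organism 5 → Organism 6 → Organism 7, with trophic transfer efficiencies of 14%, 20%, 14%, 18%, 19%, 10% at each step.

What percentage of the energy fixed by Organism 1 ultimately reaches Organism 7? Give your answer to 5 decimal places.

Product of link efficiencies: 0.14 × 0.2 × 0.14 × 0.18 × 0.19 × 0.1 = 0.0000134064
As a percentage: 0.0000134064 × 100 = 0.00134%

0.00134%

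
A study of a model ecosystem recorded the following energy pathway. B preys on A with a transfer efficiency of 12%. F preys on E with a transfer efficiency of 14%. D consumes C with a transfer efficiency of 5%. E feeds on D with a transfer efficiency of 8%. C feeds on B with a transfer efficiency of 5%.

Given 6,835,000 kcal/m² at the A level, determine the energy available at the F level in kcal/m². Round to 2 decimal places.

B: 6835000 × 0.12 = 820200 kcal/m²
C: 820200 × 0.05 = 41010 kcal/m²
D: 41010 × 0.05 = 2050.5 kcal/m²
E: 2050.5 × 0.08 = 164.04 kcal/m²
F: 164.04 × 0.14 = 22.9656 kcal/m²

22.97 kcal/m²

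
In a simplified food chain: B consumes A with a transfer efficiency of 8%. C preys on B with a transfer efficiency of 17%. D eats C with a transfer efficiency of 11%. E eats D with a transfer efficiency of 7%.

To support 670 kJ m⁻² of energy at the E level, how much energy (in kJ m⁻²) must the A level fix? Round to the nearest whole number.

Cumulative transfer efficiency: 0.08 × 0.17 × 0.11 × 0.07 = 0.00010472
A energy = 670 / 0.00010472 = 6398014 kJ m⁻²

6398014 kJ m⁻²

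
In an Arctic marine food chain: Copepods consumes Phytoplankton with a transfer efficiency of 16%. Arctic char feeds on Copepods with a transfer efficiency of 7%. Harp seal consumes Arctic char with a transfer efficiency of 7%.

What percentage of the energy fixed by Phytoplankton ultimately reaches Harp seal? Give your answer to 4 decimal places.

0.0784%

Product of link efficiencies: 0.16 × 0.07 × 0.07 = 0.000784
As a percentage: 0.000784 × 100 = 0.0784%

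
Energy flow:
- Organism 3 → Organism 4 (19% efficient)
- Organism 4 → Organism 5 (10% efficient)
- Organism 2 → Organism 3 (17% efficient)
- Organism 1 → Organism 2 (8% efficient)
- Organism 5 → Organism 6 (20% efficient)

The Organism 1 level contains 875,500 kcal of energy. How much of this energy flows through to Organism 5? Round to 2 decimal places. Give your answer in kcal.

Organism 2: 875500 × 0.08 = 70040 kcal
Organism 3: 70040 × 0.17 = 11906.8 kcal
Organism 4: 11906.8 × 0.19 = 2262.292 kcal
Organism 5: 2262.292 × 0.1 = 226.2292 kcal

226.23 kcal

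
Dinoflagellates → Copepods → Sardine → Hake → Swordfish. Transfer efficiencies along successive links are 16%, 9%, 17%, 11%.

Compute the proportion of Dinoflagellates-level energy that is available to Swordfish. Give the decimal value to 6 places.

0.000269

Product of link efficiencies: 0.16 × 0.09 × 0.17 × 0.11 = 0.00026928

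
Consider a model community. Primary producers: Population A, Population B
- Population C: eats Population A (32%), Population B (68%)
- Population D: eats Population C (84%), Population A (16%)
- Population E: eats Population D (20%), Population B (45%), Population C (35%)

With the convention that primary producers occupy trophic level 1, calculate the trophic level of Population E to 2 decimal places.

Population C: 1 + (0.32×1 + 0.68×1) = 2
Population D: 1 + (0.84×2 + 0.16×1) = 2.84
Population E: 1 + (0.2×2.84 + 0.45×1 + 0.35×2) = 2.718

2.72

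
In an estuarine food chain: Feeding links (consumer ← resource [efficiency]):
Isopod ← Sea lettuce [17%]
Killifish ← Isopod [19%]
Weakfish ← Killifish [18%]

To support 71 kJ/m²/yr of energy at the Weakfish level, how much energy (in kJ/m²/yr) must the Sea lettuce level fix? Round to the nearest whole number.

12212 kJ/m²/yr

Cumulative transfer efficiency: 0.17 × 0.19 × 0.18 = 0.005814
Sea lettuce energy = 71 / 0.005814 = 12212 kJ/m²/yr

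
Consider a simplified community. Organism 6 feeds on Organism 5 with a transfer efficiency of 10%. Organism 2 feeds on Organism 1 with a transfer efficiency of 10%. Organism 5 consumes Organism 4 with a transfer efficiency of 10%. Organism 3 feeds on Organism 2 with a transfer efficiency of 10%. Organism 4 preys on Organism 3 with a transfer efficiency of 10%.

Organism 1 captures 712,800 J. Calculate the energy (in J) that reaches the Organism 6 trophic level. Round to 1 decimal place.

7.1 J

Organism 2: 712800 × 0.1 = 71280 J
Organism 3: 71280 × 0.1 = 7128 J
Organism 4: 7128 × 0.1 = 712.8 J
Organism 5: 712.8 × 0.1 = 71.28 J
Organism 6: 71.28 × 0.1 = 7.128 J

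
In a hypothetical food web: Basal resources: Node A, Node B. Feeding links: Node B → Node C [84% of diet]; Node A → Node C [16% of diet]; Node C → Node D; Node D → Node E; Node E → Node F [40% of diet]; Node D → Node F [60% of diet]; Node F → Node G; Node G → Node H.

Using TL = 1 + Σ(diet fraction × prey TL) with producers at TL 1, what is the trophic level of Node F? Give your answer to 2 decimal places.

4.40

Node C: 1 + (0.84×1 + 0.16×1) = 2
Node D: 1 + 2 = 3
Node E: 1 + 3 = 4
Node F: 1 + (0.4×4 + 0.6×3) = 4.4
Node G: 1 + 4.4 = 5.4
Node H: 1 + 5.4 = 6.4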